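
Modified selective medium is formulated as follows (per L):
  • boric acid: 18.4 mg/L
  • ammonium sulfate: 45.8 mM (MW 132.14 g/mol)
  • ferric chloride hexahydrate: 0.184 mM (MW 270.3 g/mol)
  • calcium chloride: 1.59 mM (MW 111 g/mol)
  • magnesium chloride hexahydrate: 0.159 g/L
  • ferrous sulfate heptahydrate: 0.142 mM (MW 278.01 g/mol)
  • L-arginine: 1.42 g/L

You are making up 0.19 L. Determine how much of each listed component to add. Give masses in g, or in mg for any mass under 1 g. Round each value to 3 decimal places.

Working volume: 0.19 L.
boric acid: 18.4 mg/L × 0.19 L = 3.496 mg
ammonium sulfate: 45.8 mmol/L × 132.14 g/mol × 0.19 L ÷ 1000 = 1.150 g
ferric chloride hexahydrate: 0.184 mmol/L × 270.3 mg/mmol × 0.19 L = 9.450 mg
calcium chloride: 1.59 mmol/L × 111 mg/mmol × 0.19 L = 33.533 mg
magnesium chloride hexahydrate: 0.159 g/L × 0.19 L = 0.03021 g = 30.210 mg
ferrous sulfate heptahydrate: 0.142 mmol/L × 278.01 mg/mmol × 0.19 L = 7.501 mg
L-arginine: 1.42 g/L × 0.19 L = 0.2698 g = 269.800 mg

boric acid 3.496 mg; ammonium sulfate 1.150 g; ferric chloride hexahydrate 9.450 mg; calcium chloride 33.533 mg; magnesium chloride hexahydrate 30.210 mg; ferrous sulfate heptahydrate 7.501 mg; L-arginine 269.800 mg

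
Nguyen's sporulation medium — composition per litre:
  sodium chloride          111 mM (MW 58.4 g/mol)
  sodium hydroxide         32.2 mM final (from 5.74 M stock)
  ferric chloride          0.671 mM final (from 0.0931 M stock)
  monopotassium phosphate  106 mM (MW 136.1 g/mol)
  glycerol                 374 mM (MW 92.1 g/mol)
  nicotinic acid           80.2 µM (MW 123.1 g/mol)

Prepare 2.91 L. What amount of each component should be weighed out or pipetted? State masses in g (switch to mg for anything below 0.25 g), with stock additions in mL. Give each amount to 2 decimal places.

Working volume: 2.91 L.
sodium chloride: 111 mmol/L × 58.4 g/mol × 2.91 L ÷ 1000 = 18.86 g
sodium hydroxide: dilute stock: 32.2 mM × 2910 mL ÷ 5740 mM = 16.32 mL
ferric chloride: V = C2·V2/C1 = 0.671 mM × 2910 mL ÷ 93.1 mM = 20.97 mL
monopotassium phosphate: 106 mmol/L × 136.1 g/mol × 2.91 L ÷ 1000 = 41.98 g
glycerol: 374 mmol/L × 92.1 g/mol × 2.91 L ÷ 1000 = 100.24 g
nicotinic acid: 80.2 µmol/L × 123.1 g/mol × 2.91 L ÷ 1000 = 28.73 mg

sodium chloride 18.86 g; sodium hydroxide 16.32 mL; ferric chloride 20.97 mL; monopotassium phosphate 41.98 g; glycerol 100.24 g; nicotinic acid 28.73 mg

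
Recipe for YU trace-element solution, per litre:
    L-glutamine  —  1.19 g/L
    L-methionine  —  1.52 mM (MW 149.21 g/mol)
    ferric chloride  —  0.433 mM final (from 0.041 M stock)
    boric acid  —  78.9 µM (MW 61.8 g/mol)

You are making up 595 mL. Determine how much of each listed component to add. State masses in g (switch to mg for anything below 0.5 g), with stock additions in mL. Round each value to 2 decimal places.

L-glutamine 0.71 g; L-methionine 134.95 mg; ferric chloride 6.28 mL; boric acid 2.90 mg

Target volume = 595 mL = 0.595 L.
L-glutamine: 1.19 g/L × 0.595 L = 0.71 g
L-methionine: 1.52 mmol/L × 149.21 mg/mmol × 0.595 L = 134.95 mg
ferric chloride: V = C2·V2/C1 = 0.433 mM × 595 mL ÷ 41 mM = 6.28 mL
boric acid: 78.9 µmol/L × 61.8 g/mol × 0.595 L ÷ 1000 = 2.90 mg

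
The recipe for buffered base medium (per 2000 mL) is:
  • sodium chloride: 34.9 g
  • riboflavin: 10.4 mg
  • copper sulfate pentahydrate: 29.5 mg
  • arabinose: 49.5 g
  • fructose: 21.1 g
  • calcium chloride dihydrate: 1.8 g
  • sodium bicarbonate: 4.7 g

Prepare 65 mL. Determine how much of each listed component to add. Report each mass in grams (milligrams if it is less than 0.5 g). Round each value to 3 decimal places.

sodium chloride 1.134 g; riboflavin 0.338 mg; copper sulfate pentahydrate 0.959 mg; arabinose 1.609 g; fructose 0.686 g; calcium chloride dihydrate 58.500 mg; sodium bicarbonate 152.750 mg

Scale factor = 65 mL / 2000 mL = 0.0325.
sodium chloride: 34.9 g × (65 mL / 2000 mL) = 1.134 g
riboflavin: 10.4 mg × (65 mL / 2000 mL) = 0.338 mg
copper sulfate pentahydrate: 29.5 mg × (65 mL / 2000 mL) = 0.959 mg
arabinose: 49.5 g × (65 mL / 2000 mL) = 1.609 g
fructose: 21.1 g × (65 mL / 2000 mL) = 0.686 g
calcium chloride dihydrate: 1.8 g × (65 mL / 2000 mL) = 0.0585 g = 58.500 mg
sodium bicarbonate: 4.7 g × (65 mL / 2000 mL) = 0.15275 g = 152.750 mg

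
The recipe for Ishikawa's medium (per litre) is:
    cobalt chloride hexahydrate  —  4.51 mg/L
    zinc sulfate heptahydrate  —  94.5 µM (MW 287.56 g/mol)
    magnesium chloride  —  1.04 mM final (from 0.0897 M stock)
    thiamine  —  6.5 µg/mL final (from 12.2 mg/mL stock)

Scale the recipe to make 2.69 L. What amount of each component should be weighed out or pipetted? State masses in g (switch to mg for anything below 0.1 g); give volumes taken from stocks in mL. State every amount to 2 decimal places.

Scale factor relative to 1 L: 2.69.
cobalt chloride hexahydrate: 4.51 mg/L × 2.69 L = 12.13 mg
zinc sulfate heptahydrate: 94.5 µmol/L × 287.56 g/mol × 2.69 L ÷ 1000 = 73.10 mg
magnesium chloride: dilute stock: 1.04 mM × 2690 mL ÷ 89.7 mM = 31.19 mL
thiamine: dilute stock: 6.5 µg/mL × 2690 mL ÷ 12200 µg/mL = 1.43 mL

cobalt chloride hexahydrate 12.13 mg; zinc sulfate heptahydrate 73.10 mg; magnesium chloride 31.19 mL; thiamine 1.43 mL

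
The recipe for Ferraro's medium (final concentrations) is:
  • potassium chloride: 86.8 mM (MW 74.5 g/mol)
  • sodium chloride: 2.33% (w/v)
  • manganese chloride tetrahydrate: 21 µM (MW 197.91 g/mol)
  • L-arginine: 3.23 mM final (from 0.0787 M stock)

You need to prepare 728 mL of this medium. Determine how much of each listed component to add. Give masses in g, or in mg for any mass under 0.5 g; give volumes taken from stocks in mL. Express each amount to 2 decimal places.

Working volume: 728 mL = 0.728 L.
potassium chloride: 86.8 mmol/L × 74.5 g/mol × 0.728 L ÷ 1000 = 4.71 g
sodium chloride: 2.33% w/v = 23.3 g/L → 23.3 × 0.728 L = 16.96 g
manganese chloride tetrahydrate: 21 µmol/L × 197.91 g/mol × 0.728 L ÷ 1000 = 3.03 mg
L-arginine: V = C2·V2/C1 = 3.23 mM × 728 mL ÷ 78.7 mM = 29.88 mL

potassium chloride 4.71 g; sodium chloride 16.96 g; manganese chloride tetrahydrate 3.03 mg; L-arginine 29.88 mL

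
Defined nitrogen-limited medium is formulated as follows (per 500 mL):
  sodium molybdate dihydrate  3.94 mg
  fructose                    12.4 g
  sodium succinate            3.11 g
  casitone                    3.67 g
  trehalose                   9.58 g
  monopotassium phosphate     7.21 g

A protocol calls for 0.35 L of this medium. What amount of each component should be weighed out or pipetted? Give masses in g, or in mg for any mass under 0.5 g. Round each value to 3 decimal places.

sodium molybdate dihydrate 2.758 mg; fructose 8.680 g; sodium succinate 2.177 g; casitone 2.569 g; trehalose 6.706 g; monopotassium phosphate 5.047 g

Scale factor = 350 mL / 500 mL = 0.7.
sodium molybdate dihydrate: 3.94 mg × (350 mL / 500 mL) = 2.758 mg
fructose: 12.4 g × (350 mL / 500 mL) = 8.680 g
sodium succinate: 3.11 g × (350 mL / 500 mL) = 2.177 g
casitone: 3.67 g × (350 mL / 500 mL) = 2.569 g
trehalose: 9.58 g × (350 mL / 500 mL) = 6.706 g
monopotassium phosphate: 7.21 g × (350 mL / 500 mL) = 5.047 g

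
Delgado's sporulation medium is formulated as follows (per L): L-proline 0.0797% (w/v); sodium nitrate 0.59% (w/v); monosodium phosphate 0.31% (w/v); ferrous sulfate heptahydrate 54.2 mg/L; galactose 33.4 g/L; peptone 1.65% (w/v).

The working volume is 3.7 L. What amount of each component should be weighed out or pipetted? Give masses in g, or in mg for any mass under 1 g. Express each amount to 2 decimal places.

L-proline 2.95 g; sodium nitrate 21.83 g; monosodium phosphate 11.47 g; ferrous sulfate heptahydrate 200.54 mg; galactose 123.58 g; peptone 61.05 g

Scale factor relative to 1 L: 3.7.
L-proline: 0.0797 g per 100 mL × 3700 mL ÷ 100 = 2.95 g
sodium nitrate: 0.59% w/v = 5.9 g/L → 5.9 × 3.7 L = 21.83 g
monosodium phosphate: 0.31 g per 100 mL × 3700 mL ÷ 100 = 11.47 g
ferrous sulfate heptahydrate: 54.2 mg/L × 3.7 L = 200.54 mg
galactose: 33.4 g/L × 3.7 L = 123.58 g
peptone: 1.65% w/v = 16.5 g/L → 16.5 × 3.7 L = 61.05 g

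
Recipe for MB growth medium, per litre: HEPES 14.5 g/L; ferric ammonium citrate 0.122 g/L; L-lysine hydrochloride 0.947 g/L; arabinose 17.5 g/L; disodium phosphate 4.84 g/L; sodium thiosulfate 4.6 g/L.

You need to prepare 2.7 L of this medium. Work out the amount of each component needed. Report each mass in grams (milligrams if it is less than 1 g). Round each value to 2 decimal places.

Scale factor relative to 1 L: 2.7.
HEPES: 14.5 g/L × 2.7 L = 39.15 g
ferric ammonium citrate: 0.122 g/L × 2.7 L = 0.3294 g = 329.40 mg
L-lysine hydrochloride: 0.947 g/L × 2.7 L = 2.56 g
arabinose: 17.5 g/L × 2.7 L = 47.25 g
disodium phosphate: 4.84 g/L × 2.7 L = 13.07 g
sodium thiosulfate: 4.6 g/L × 2.7 L = 12.42 g

HEPES 39.15 g; ferric ammonium citrate 329.40 mg; L-lysine hydrochloride 2.56 g; arabinose 47.25 g; disodium phosphate 13.07 g; sodium thiosulfate 12.42 g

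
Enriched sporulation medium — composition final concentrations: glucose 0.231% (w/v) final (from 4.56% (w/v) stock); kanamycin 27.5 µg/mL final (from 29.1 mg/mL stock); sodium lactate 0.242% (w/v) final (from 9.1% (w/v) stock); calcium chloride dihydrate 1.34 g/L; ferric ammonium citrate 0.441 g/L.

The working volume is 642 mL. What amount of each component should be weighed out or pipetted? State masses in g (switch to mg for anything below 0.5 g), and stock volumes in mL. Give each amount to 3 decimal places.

glucose 32.522 mL; kanamycin 0.607 mL; sodium lactate 17.073 mL; calcium chloride dihydrate 0.860 g; ferric ammonium citrate 283.122 mg

Target volume = 642 mL = 0.642 L.
glucose: C1V1 = C2V2 → 0.231% ÷ 4.56% × 642 mL = 32.522 mL
kanamycin: C1V1 = C2V2 → 27.5 µg/mL × 642 mL ÷ 29100 µg/mL = 0.607 mL
sodium lactate: dilute stock: 0.242% ÷ 9.1% × 642 mL = 17.073 mL
calcium chloride dihydrate: 1.34 g/L × 0.642 L = 0.860 g
ferric ammonium citrate: 0.441 g/L × 0.642 L = 0.283122 g = 283.122 mg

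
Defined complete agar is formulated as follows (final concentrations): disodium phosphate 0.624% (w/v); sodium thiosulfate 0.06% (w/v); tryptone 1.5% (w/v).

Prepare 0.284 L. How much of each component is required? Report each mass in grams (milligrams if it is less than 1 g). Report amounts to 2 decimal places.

disodium phosphate 1.77 g; sodium thiosulfate 170.40 mg; tryptone 4.26 g

Working volume: 0.284 L.
disodium phosphate: 0.624 g per 100 mL × 284 mL ÷ 100 = 1.77 g
sodium thiosulfate: 0.06 g per 100 mL × 284 mL ÷ 100 = 0.1704 g = 170.40 mg
tryptone: 1.5 g per 100 mL × 284 mL ÷ 100 = 4.26 g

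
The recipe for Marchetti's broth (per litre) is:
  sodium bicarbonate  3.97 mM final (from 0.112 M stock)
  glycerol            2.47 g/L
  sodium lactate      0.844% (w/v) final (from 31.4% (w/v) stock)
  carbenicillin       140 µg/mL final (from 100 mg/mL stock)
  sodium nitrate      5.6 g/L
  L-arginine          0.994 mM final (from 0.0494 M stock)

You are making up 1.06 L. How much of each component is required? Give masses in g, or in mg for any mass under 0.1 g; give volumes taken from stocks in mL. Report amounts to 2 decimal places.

Scale factor relative to 1 L: 1.06.
sodium bicarbonate: C1V1 = C2V2 → 3.97 mM × 1060 mL ÷ 112 mM = 37.57 mL
glycerol: 2.47 g/L × 1.06 L = 2.62 g
sodium lactate: C1V1 = C2V2 → 0.844% ÷ 31.4% × 1060 mL = 28.49 mL
carbenicillin: dilute stock: 140 µg/mL × 1060 mL ÷ 100000 µg/mL = 1.48 mL
sodium nitrate: 5.6 g/L × 1.06 L = 5.94 g
L-arginine: V = C2·V2/C1 = 0.994 mM × 1060 mL ÷ 49.4 mM = 21.33 mL

sodium bicarbonate 37.57 mL; glycerol 2.62 g; sodium lactate 28.49 mL; carbenicillin 1.48 mL; sodium nitrate 5.94 g; L-arginine 21.33 mL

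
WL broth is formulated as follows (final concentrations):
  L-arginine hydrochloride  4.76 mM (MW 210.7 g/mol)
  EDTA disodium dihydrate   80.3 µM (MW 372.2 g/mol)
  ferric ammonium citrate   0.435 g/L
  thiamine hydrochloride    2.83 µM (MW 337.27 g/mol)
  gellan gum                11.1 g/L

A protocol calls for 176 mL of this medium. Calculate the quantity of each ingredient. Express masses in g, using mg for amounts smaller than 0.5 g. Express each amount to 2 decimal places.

Working volume: 176 mL = 0.176 L.
L-arginine hydrochloride: 4.76 mmol/L × 210.7 mg/mmol × 0.176 L = 176.52 mg
EDTA disodium dihydrate: 80.3 µmol/L × 372.2 g/mol × 0.176 L ÷ 1000 = 5.26 mg
ferric ammonium citrate: 0.435 g/L × 0.176 L = 0.07656 g = 76.56 mg
thiamine hydrochloride: 2.83 µmol/L × 337.27 g/mol × 0.176 L ÷ 1000 = 0.17 mg
gellan gum: 11.1 g/L × 0.176 L = 1.95 g

L-arginine hydrochloride 176.52 mg; EDTA disodium dihydrate 5.26 mg; ferric ammonium citrate 76.56 mg; thiamine hydrochloride 0.17 mg; gellan gum 1.95 g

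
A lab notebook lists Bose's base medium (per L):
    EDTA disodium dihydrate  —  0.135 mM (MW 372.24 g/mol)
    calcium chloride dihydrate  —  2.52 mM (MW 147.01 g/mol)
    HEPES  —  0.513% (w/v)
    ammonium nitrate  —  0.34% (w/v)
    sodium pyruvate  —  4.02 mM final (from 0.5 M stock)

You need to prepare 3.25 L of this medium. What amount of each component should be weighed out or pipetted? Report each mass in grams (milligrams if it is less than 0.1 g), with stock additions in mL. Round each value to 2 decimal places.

EDTA disodium dihydrate 0.16 g; calcium chloride dihydrate 1.20 g; HEPES 16.67 g; ammonium nitrate 11.05 g; sodium pyruvate 26.13 mL

Scale factor relative to 1 L: 3.25.
EDTA disodium dihydrate: 0.135 mmol/L × 372.24 g/mol × 3.25 L ÷ 1000 = 0.16 g
calcium chloride dihydrate: 2.52 mmol/L × 147.01 g/mol × 3.25 L ÷ 1000 = 1.20 g
HEPES: 0.513% w/v = 5.13 g/L → 5.13 × 3.25 L = 16.67 g
ammonium nitrate: 0.34 g per 100 mL × 3250 mL ÷ 100 = 11.05 g
sodium pyruvate: dilute stock: 4.02 mM × 3250 mL ÷ 500 mM = 26.13 mL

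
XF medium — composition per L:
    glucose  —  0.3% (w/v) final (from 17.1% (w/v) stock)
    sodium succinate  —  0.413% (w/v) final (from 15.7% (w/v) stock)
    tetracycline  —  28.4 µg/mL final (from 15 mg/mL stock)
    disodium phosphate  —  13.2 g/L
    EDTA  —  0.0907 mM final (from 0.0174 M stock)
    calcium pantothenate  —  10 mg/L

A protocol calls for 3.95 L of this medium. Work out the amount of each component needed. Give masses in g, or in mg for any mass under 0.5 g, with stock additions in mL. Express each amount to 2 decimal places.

Scale factor relative to 1 L: 3.95.
glucose: dilute stock: 0.3% ÷ 17.1% × 3950 mL = 69.30 mL
sodium succinate: dilute stock: 0.413% ÷ 15.7% × 3950 mL = 103.91 mL
tetracycline: V = C2·V2/C1 = 28.4 µg/mL × 3950 mL ÷ 15000 µg/mL = 7.48 mL
disodium phosphate: 13.2 g/L × 3.95 L = 52.14 g
EDTA: C1V1 = C2V2 → 0.0907 mM × 3950 mL ÷ 17.4 mM = 20.59 mL
calcium pantothenate: 10 mg/L × 3.95 L = 39.50 mg

glucose 69.30 mL; sodium succinate 103.91 mL; tetracycline 7.48 mL; disodium phosphate 52.14 g; EDTA 20.59 mL; calcium pantothenate 39.50 mg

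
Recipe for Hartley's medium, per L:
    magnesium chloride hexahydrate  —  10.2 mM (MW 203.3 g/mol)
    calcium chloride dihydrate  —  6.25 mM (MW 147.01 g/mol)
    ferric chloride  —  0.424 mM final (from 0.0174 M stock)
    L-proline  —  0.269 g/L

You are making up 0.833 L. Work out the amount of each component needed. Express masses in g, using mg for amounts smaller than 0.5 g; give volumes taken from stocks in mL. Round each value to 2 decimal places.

Working volume: 0.833 L.
magnesium chloride hexahydrate: 10.2 mmol/L × 203.3 g/mol × 0.833 L ÷ 1000 = 1.73 g
calcium chloride dihydrate: 6.25 mmol/L × 147.01 g/mol × 0.833 L ÷ 1000 = 0.77 g
ferric chloride: dilute stock: 0.424 mM × 833 mL ÷ 17.4 mM = 20.30 mL
L-proline: 0.269 g/L × 0.833 L = 0.224077 g = 224.08 mg

magnesium chloride hexahydrate 1.73 g; calcium chloride dihydrate 0.77 g; ferric chloride 20.30 mL; L-proline 224.08 mg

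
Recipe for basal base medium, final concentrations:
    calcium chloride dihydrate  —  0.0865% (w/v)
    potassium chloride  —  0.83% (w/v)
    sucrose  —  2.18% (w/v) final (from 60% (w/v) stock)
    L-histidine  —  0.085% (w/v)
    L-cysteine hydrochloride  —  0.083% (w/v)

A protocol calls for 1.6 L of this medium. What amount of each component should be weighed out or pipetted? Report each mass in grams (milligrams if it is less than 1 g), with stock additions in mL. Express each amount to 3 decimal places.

calcium chloride dihydrate 1.384 g; potassium chloride 13.280 g; sucrose 58.133 mL; L-histidine 1.360 g; L-cysteine hydrochloride 1.328 g

Working volume: 1.6 L.
calcium chloride dihydrate: 0.0865 g per 100 mL × 1600 mL ÷ 100 = 1.384 g
potassium chloride: 0.83% w/v = 8.3 g/L → 8.3 × 1.6 L = 13.280 g
sucrose: V = C2·V2/C1 = 2.18% ÷ 60% × 1600 mL = 58.133 mL
L-histidine: 0.085 g per 100 mL × 1600 mL ÷ 100 = 1.360 g
L-cysteine hydrochloride: 0.083 g per 100 mL × 1600 mL ÷ 100 = 1.328 g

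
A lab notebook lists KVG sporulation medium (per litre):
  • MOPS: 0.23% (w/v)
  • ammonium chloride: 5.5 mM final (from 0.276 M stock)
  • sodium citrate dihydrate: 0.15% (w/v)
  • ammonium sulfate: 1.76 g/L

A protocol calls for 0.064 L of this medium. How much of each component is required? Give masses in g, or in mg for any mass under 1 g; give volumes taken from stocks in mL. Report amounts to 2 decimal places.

MOPS 147.20 mg; ammonium chloride 1.28 mL; sodium citrate dihydrate 96.00 mg; ammonium sulfate 112.64 mg

Working volume: 0.064 L.
MOPS: 0.23% w/v = 2.3 g/L → 2.3 × 0.064 L = 0.1472 g = 147.20 mg
ammonium chloride: C1V1 = C2V2 → 5.5 mM × 64 mL ÷ 276 mM = 1.28 mL
sodium citrate dihydrate: 0.15 g per 100 mL × 64 mL ÷ 100 = 0.096 g = 96.00 mg
ammonium sulfate: 1.76 g/L × 0.064 L = 0.11264 g = 112.64 mg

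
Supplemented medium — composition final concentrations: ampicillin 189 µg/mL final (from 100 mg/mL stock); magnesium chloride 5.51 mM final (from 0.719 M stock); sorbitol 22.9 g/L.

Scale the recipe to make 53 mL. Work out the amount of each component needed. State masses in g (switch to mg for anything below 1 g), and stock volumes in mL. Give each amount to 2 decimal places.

Scale factor relative to 1 L: 0.053.
ampicillin: C1V1 = C2V2 → 189 µg/mL × 53 mL ÷ 100000 µg/mL = 0.10 mL
magnesium chloride: dilute stock: 5.51 mM × 53 mL ÷ 719 mM = 0.41 mL
sorbitol: 22.9 g/L × 0.053 L = 1.21 g

ampicillin 0.10 mL; magnesium chloride 0.41 mL; sorbitol 1.21 g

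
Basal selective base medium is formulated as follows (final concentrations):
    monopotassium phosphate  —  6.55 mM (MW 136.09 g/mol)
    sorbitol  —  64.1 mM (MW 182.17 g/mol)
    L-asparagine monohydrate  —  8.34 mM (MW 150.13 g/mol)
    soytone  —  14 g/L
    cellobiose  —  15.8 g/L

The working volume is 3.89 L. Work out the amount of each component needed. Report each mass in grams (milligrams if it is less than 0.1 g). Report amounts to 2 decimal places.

Working volume: 3.89 L.
monopotassium phosphate: 6.55 mmol/L × 136.09 g/mol × 3.89 L ÷ 1000 = 3.47 g
sorbitol: 64.1 mmol/L × 182.17 g/mol × 3.89 L ÷ 1000 = 45.42 g
L-asparagine monohydrate: 8.34 mmol/L × 150.13 g/mol × 3.89 L ÷ 1000 = 4.87 g
soytone: 14 g/L × 3.89 L = 54.46 g
cellobiose: 15.8 g/L × 3.89 L = 61.46 g

monopotassium phosphate 3.47 g; sorbitol 45.42 g; L-asparagine monohydrate 4.87 g; soytone 54.46 g; cellobiose 61.46 g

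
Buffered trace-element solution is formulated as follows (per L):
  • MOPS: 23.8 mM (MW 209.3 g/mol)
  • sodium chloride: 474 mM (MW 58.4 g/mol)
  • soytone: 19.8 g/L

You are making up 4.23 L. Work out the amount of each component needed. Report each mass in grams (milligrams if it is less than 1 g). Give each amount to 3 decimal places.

Scale factor relative to 1 L: 4.23.
MOPS: 23.8 mmol/L × 209.3 g/mol × 4.23 L ÷ 1000 = 21.071 g
sodium chloride: 474 mmol/L × 58.4 g/mol × 4.23 L ÷ 1000 = 117.093 g
soytone: 19.8 g/L × 4.23 L = 83.754 g

MOPS 21.071 g; sodium chloride 117.093 g; soytone 83.754 g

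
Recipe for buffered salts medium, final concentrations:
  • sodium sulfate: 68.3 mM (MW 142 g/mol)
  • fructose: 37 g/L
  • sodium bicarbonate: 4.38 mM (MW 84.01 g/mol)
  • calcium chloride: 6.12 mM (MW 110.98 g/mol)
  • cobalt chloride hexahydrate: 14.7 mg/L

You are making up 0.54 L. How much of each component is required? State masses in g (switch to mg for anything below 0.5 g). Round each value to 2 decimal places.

sodium sulfate 5.24 g; fructose 19.98 g; sodium bicarbonate 198.70 mg; calcium chloride 366.77 mg; cobalt chloride hexahydrate 7.94 mg

Scale factor relative to 1 L: 0.54.
sodium sulfate: 68.3 mmol/L × 142 g/mol × 0.54 L ÷ 1000 = 5.24 g
fructose: 37 g/L × 0.54 L = 19.98 g
sodium bicarbonate: 4.38 mmol/L × 84.01 mg/mmol × 0.54 L = 198.70 mg
calcium chloride: 6.12 mmol/L × 110.98 mg/mmol × 0.54 L = 366.77 mg
cobalt chloride hexahydrate: 14.7 mg/L × 0.54 L = 7.94 mg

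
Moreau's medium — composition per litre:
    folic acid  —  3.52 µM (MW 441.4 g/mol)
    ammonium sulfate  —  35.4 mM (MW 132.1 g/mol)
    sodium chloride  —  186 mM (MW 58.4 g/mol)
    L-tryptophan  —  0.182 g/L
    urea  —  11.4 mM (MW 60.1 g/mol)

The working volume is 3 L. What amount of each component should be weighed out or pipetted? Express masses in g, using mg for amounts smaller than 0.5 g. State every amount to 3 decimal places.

Scale factor relative to 1 L: 3.
folic acid: 3.52 µmol/L × 441.4 g/mol × 3 L ÷ 1000 = 4.661 mg
ammonium sulfate: 35.4 mmol/L × 132.1 g/mol × 3 L ÷ 1000 = 14.029 g
sodium chloride: 186 mmol/L × 58.4 g/mol × 3 L ÷ 1000 = 32.587 g
L-tryptophan: 0.182 g/L × 3 L = 0.546 g
urea: 11.4 mmol/L × 60.1 g/mol × 3 L ÷ 1000 = 2.055 g

folic acid 4.661 mg; ammonium sulfate 14.029 g; sodium chloride 32.587 g; L-tryptophan 0.546 g; urea 2.055 g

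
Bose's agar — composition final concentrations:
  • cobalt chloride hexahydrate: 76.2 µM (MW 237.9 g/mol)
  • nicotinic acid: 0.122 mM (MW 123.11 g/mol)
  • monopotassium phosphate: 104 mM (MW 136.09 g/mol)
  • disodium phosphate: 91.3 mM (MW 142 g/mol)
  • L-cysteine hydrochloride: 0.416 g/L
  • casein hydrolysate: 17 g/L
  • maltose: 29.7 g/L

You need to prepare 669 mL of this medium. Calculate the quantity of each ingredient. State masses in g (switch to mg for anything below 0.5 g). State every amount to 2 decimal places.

cobalt chloride hexahydrate 12.13 mg; nicotinic acid 10.05 mg; monopotassium phosphate 9.47 g; disodium phosphate 8.67 g; L-cysteine hydrochloride 278.30 mg; casein hydrolysate 11.37 g; maltose 19.87 g

Target volume = 669 mL = 0.669 L.
cobalt chloride hexahydrate: 76.2 µmol/L × 237.9 g/mol × 0.669 L ÷ 1000 = 12.13 mg
nicotinic acid: 0.122 mmol/L × 123.11 mg/mmol × 0.669 L = 10.05 mg
monopotassium phosphate: 104 mmol/L × 136.09 g/mol × 0.669 L ÷ 1000 = 9.47 g
disodium phosphate: 91.3 mmol/L × 142 g/mol × 0.669 L ÷ 1000 = 8.67 g
L-cysteine hydrochloride: 0.416 g/L × 0.669 L = 0.278304 g = 278.30 mg
casein hydrolysate: 17 g/L × 0.669 L = 11.37 g
maltose: 29.7 g/L × 0.669 L = 19.87 g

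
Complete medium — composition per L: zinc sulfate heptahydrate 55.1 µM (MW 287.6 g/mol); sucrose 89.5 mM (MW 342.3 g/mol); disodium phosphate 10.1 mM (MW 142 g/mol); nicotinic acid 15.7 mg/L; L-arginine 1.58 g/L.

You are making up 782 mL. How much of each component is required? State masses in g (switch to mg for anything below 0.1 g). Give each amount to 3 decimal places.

Working volume: 782 mL = 0.782 L.
zinc sulfate heptahydrate: 55.1 µmol/L × 287.6 g/mol × 0.782 L ÷ 1000 = 12.392 mg
sucrose: 89.5 mmol/L × 342.3 g/mol × 0.782 L ÷ 1000 = 23.957 g
disodium phosphate: 10.1 mmol/L × 142 g/mol × 0.782 L ÷ 1000 = 1.122 g
nicotinic acid: 15.7 mg/L × 0.782 L = 12.277 mg
L-arginine: 1.58 g/L × 0.782 L = 1.236 g

zinc sulfate heptahydrate 12.392 mg; sucrose 23.957 g; disodium phosphate 1.122 g; nicotinic acid 12.277 mg; L-arginine 1.236 g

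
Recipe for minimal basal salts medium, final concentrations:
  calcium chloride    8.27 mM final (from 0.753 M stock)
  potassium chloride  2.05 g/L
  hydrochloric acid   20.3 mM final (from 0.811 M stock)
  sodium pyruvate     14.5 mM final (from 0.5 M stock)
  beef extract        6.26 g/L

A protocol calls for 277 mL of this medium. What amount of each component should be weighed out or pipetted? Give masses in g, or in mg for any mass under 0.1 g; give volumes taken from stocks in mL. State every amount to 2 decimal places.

Scale factor relative to 1 L: 0.277.
calcium chloride: V = C2·V2/C1 = 8.27 mM × 277 mL ÷ 753 mM = 3.04 mL
potassium chloride: 2.05 g/L × 0.277 L = 0.57 g
hydrochloric acid: V = C2·V2/C1 = 20.3 mM × 277 mL ÷ 811 mM = 6.93 mL
sodium pyruvate: C1V1 = C2V2 → 14.5 mM × 277 mL ÷ 500 mM = 8.03 mL
beef extract: 6.26 g/L × 0.277 L = 1.73 g

calcium chloride 3.04 mL; potassium chloride 0.57 g; hydrochloric acid 6.93 mL; sodium pyruvate 8.03 mL; beef extract 1.73 g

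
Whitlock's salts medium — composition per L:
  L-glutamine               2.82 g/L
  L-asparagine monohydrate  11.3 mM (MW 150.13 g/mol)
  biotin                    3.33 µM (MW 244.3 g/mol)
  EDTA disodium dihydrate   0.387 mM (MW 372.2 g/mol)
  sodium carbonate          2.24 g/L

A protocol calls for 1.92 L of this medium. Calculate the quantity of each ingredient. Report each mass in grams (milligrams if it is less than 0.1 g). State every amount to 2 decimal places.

L-glutamine 5.41 g; L-asparagine monohydrate 3.26 g; biotin 1.56 mg; EDTA disodium dihydrate 0.28 g; sodium carbonate 4.30 g

Working volume: 1.92 L.
L-glutamine: 2.82 g/L × 1.92 L = 5.41 g
L-asparagine monohydrate: 11.3 mmol/L × 150.13 g/mol × 1.92 L ÷ 1000 = 3.26 g
biotin: 3.33 µmol/L × 244.3 g/mol × 1.92 L ÷ 1000 = 1.56 mg
EDTA disodium dihydrate: 0.387 mmol/L × 372.2 g/mol × 1.92 L ÷ 1000 = 0.28 g
sodium carbonate: 2.24 g/L × 1.92 L = 4.30 g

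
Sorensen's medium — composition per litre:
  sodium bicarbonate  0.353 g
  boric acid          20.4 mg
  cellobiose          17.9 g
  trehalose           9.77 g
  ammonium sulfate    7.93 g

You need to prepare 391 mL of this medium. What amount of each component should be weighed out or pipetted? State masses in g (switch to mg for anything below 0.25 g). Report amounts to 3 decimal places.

sodium bicarbonate 138.023 mg; boric acid 7.976 mg; cellobiose 6.999 g; trehalose 3.820 g; ammonium sulfate 3.101 g

Scale factor = 391 mL / 1000 mL = 0.391.
sodium bicarbonate: 0.353 g × (391 mL / 1000 mL) = 0.138023 g = 138.023 mg
boric acid: 20.4 mg × (391 mL / 1000 mL) = 7.976 mg
cellobiose: 17.9 g × (391 mL / 1000 mL) = 6.999 g
trehalose: 9.77 g × (391 mL / 1000 mL) = 3.820 g
ammonium sulfate: 7.93 g × (391 mL / 1000 mL) = 3.101 g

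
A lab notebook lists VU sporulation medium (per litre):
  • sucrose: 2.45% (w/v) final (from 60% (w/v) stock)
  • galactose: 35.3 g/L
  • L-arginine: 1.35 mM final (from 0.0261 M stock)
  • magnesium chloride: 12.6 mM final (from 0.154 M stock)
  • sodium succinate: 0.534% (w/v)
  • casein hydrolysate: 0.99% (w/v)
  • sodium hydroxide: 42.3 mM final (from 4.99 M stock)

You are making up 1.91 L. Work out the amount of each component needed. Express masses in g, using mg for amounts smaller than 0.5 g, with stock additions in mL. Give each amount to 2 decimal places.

sucrose 77.99 mL; galactose 67.42 g; L-arginine 98.79 mL; magnesium chloride 156.27 mL; sodium succinate 10.20 g; casein hydrolysate 18.91 g; sodium hydroxide 16.19 mL

Working volume: 1.91 L.
sucrose: dilute stock: 2.45% ÷ 60% × 1910 mL = 77.99 mL
galactose: 35.3 g/L × 1.91 L = 67.42 g
L-arginine: C1V1 = C2V2 → 1.35 mM × 1910 mL ÷ 26.1 mM = 98.79 mL
magnesium chloride: C1V1 = C2V2 → 12.6 mM × 1910 mL ÷ 154 mM = 156.27 mL
sodium succinate: 0.534 g per 100 mL × 1910 mL ÷ 100 = 10.20 g
casein hydrolysate: 0.99 g per 100 mL × 1910 mL ÷ 100 = 18.91 g
sodium hydroxide: dilute stock: 42.3 mM × 1910 mL ÷ 4990 mM = 16.19 mL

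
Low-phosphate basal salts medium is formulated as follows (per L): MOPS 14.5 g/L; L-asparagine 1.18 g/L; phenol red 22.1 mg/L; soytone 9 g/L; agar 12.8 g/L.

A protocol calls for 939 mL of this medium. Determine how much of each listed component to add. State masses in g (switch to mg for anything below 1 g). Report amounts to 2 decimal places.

Scale factor relative to 1 L: 0.939.
MOPS: 14.5 g/L × 0.939 L = 13.62 g
L-asparagine: 1.18 g/L × 0.939 L = 1.11 g
phenol red: 22.1 mg/L × 0.939 L = 20.75 mg
soytone: 9 g/L × 0.939 L = 8.45 g
agar: 12.8 g/L × 0.939 L = 12.02 g

MOPS 13.62 g; L-asparagine 1.11 g; phenol red 20.75 mg; soytone 8.45 g; agar 12.02 g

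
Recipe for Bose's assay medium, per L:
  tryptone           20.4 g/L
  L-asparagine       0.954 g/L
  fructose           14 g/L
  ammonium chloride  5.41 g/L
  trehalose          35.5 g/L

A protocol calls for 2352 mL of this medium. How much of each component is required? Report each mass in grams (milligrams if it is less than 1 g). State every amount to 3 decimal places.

tryptone 47.981 g; L-asparagine 2.244 g; fructose 32.928 g; ammonium chloride 12.724 g; trehalose 83.496 g

Scale factor relative to 1 L: 2.352.
tryptone: 20.4 g/L × 2.352 L = 47.981 g
L-asparagine: 0.954 g/L × 2.352 L = 2.244 g
fructose: 14 g/L × 2.352 L = 32.928 g
ammonium chloride: 5.41 g/L × 2.352 L = 12.724 g
trehalose: 35.5 g/L × 2.352 L = 83.496 g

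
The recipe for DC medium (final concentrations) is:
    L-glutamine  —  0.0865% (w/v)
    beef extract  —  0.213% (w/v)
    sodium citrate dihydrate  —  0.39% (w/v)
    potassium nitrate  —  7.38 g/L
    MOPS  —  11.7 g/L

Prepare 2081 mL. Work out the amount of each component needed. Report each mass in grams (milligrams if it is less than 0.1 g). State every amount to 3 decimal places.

L-glutamine 1.800 g; beef extract 4.433 g; sodium citrate dihydrate 8.116 g; potassium nitrate 15.358 g; MOPS 24.348 g

Scale factor relative to 1 L: 2.081.
L-glutamine: 0.0865% w/v = 0.865 g/L → 0.865 × 2.081 L = 1.800 g
beef extract: 0.213% w/v = 2.13 g/L → 2.13 × 2.081 L = 4.433 g
sodium citrate dihydrate: 0.39% w/v = 3.9 g/L → 3.9 × 2.081 L = 8.116 g
potassium nitrate: 7.38 g/L × 2.081 L = 15.358 g
MOPS: 11.7 g/L × 2.081 L = 24.348 g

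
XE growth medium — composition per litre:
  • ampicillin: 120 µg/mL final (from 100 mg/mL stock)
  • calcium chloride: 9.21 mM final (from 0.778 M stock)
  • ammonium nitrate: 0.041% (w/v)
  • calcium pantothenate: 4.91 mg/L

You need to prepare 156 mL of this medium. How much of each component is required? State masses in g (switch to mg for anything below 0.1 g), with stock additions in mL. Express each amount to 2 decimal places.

Working volume: 156 mL = 0.156 L.
ampicillin: dilute stock: 120 µg/mL × 156 mL ÷ 100000 µg/mL = 0.19 mL
calcium chloride: C1V1 = C2V2 → 9.21 mM × 156 mL ÷ 778 mM = 1.85 mL
ammonium nitrate: 0.041% w/v = 0.41 g/L → 0.41 × 0.156 L = 0.06396 g = 63.96 mg
calcium pantothenate: 4.91 mg/L × 0.156 L = 0.77 mg

ampicillin 0.19 mL; calcium chloride 1.85 mL; ammonium nitrate 63.96 mg; calcium pantothenate 0.77 mg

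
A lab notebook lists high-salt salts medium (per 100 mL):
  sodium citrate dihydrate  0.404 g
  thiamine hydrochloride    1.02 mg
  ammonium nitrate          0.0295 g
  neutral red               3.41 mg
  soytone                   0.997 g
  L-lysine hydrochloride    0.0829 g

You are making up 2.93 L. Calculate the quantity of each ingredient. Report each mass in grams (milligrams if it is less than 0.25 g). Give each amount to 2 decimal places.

sodium citrate dihydrate 11.84 g; thiamine hydrochloride 29.89 mg; ammonium nitrate 0.86 g; neutral red 99.91 mg; soytone 29.21 g; L-lysine hydrochloride 2.43 g

Ratio of target to recipe volume: 2930 / 100 = 29.3.
sodium citrate dihydrate: 0.404 g × (2930 mL / 100 mL) = 11.84 g
thiamine hydrochloride: 1.02 mg × (2930 mL / 100 mL) = 29.89 mg
ammonium nitrate: 0.0295 g × (2930 mL / 100 mL) = 0.86 g
neutral red: 3.41 mg × (2930 mL / 100 mL) = 99.91 mg
soytone: 0.997 g × (2930 mL / 100 mL) = 29.21 g
L-lysine hydrochloride: 0.0829 g × (2930 mL / 100 mL) = 2.43 g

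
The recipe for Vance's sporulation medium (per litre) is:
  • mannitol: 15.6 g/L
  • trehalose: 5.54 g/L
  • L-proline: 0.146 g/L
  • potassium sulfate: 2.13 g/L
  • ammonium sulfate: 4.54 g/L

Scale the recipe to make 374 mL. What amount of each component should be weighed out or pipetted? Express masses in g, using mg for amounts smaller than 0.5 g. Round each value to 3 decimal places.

mannitol 5.834 g; trehalose 2.072 g; L-proline 54.604 mg; potassium sulfate 0.797 g; ammonium sulfate 1.698 g

Working volume: 374 mL = 0.374 L.
mannitol: 15.6 g/L × 0.374 L = 5.834 g
trehalose: 5.54 g/L × 0.374 L = 2.072 g
L-proline: 0.146 g/L × 0.374 L = 0.054604 g = 54.604 mg
potassium sulfate: 2.13 g/L × 0.374 L = 0.797 g
ammonium sulfate: 4.54 g/L × 0.374 L = 1.698 g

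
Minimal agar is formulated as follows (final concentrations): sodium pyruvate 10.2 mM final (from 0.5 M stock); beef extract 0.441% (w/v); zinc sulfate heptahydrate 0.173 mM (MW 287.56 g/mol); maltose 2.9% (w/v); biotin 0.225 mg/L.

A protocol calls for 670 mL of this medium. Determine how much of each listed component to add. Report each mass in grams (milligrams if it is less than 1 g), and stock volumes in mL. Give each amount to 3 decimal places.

sodium pyruvate 13.668 mL; beef extract 2.955 g; zinc sulfate heptahydrate 33.331 mg; maltose 19.430 g; biotin 0.151 mg

Scale factor relative to 1 L: 0.67.
sodium pyruvate: C1V1 = C2V2 → 10.2 mM × 670 mL ÷ 500 mM = 13.668 mL
beef extract: 0.441% w/v = 4.41 g/L → 4.41 × 0.67 L = 2.955 g
zinc sulfate heptahydrate: 0.173 mmol/L × 287.56 mg/mmol × 0.67 L = 33.331 mg
maltose: 2.9% w/v = 29 g/L → 29 × 0.67 L = 19.430 g
biotin: 0.225 mg/L × 0.67 L = 0.151 mg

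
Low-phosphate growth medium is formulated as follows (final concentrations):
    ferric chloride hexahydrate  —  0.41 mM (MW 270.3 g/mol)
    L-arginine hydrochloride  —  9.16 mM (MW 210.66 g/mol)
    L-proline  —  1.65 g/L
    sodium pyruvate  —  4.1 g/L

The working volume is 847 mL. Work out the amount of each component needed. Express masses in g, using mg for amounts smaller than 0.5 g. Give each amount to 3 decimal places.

Scale factor relative to 1 L: 0.847.
ferric chloride hexahydrate: 0.41 mmol/L × 270.3 mg/mmol × 0.847 L = 93.867 mg
L-arginine hydrochloride: 9.16 mmol/L × 210.66 g/mol × 0.847 L ÷ 1000 = 1.634 g
L-proline: 1.65 g/L × 0.847 L = 1.398 g
sodium pyruvate: 4.1 g/L × 0.847 L = 3.473 g

ferric chloride hexahydrate 93.867 mg; L-arginine hydrochloride 1.634 g; L-proline 1.398 g; sodium pyruvate 3.473 g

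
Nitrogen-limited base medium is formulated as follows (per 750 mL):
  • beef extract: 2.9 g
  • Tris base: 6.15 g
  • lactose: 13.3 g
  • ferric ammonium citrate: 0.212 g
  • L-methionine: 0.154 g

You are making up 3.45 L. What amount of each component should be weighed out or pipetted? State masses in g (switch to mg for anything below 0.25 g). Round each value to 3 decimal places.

beef extract 13.340 g; Tris base 28.290 g; lactose 61.180 g; ferric ammonium citrate 0.975 g; L-methionine 0.708 g

Scale factor = 3450 mL / 750 mL = 4.6.
beef extract: 2.9 g × (3450 mL / 750 mL) = 13.340 g
Tris base: 6.15 g × (3450 mL / 750 mL) = 28.290 g
lactose: 13.3 g × (3450 mL / 750 mL) = 61.180 g
ferric ammonium citrate: 0.212 g × (3450 mL / 750 mL) = 0.975 g
L-methionine: 0.154 g × (3450 mL / 750 mL) = 0.708 g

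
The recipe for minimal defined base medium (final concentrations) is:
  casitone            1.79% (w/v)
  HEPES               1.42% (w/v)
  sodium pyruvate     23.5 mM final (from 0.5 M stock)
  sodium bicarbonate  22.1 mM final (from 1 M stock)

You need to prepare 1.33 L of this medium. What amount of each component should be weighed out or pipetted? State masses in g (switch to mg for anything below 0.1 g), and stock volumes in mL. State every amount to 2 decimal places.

casitone 23.81 g; HEPES 18.89 g; sodium pyruvate 62.51 mL; sodium bicarbonate 29.39 mL

Working volume: 1.33 L.
casitone: 1.79% w/v = 17.9 g/L → 17.9 × 1.33 L = 23.81 g
HEPES: 1.42% w/v = 14.2 g/L → 14.2 × 1.33 L = 18.89 g
sodium pyruvate: dilute stock: 23.5 mM × 1330 mL ÷ 500 mM = 62.51 mL
sodium bicarbonate: V = C2·V2/C1 = 22.1 mM × 1330 mL ÷ 1000 mM = 29.39 mL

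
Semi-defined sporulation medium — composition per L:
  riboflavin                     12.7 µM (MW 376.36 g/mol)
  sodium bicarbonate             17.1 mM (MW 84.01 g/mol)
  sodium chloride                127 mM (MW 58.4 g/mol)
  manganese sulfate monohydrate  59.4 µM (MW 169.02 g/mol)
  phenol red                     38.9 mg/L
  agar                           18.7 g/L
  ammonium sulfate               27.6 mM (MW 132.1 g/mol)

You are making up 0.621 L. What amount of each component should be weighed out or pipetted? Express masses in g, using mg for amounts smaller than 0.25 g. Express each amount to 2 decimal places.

riboflavin 2.97 mg; sodium bicarbonate 0.89 g; sodium chloride 4.61 g; manganese sulfate monohydrate 6.23 mg; phenol red 24.16 mg; agar 11.61 g; ammonium sulfate 2.26 g

Working volume: 0.621 L.
riboflavin: 12.7 µmol/L × 376.36 g/mol × 0.621 L ÷ 1000 = 2.97 mg
sodium bicarbonate: 17.1 mmol/L × 84.01 g/mol × 0.621 L ÷ 1000 = 0.89 g
sodium chloride: 127 mmol/L × 58.4 g/mol × 0.621 L ÷ 1000 = 4.61 g
manganese sulfate monohydrate: 59.4 µmol/L × 169.02 g/mol × 0.621 L ÷ 1000 = 6.23 mg
phenol red: 38.9 mg/L × 0.621 L = 24.16 mg
agar: 18.7 g/L × 0.621 L = 11.61 g
ammonium sulfate: 27.6 mmol/L × 132.1 g/mol × 0.621 L ÷ 1000 = 2.26 g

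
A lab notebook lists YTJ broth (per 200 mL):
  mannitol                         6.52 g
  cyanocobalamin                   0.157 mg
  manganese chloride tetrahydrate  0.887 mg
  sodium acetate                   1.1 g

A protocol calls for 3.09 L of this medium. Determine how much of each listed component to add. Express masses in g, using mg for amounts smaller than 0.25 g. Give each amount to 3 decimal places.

mannitol 100.734 g; cyanocobalamin 2.426 mg; manganese chloride tetrahydrate 13.704 mg; sodium acetate 16.995 g

Ratio of target to recipe volume: 3090 / 200 = 15.45.
mannitol: 6.52 g × (3090 mL / 200 mL) = 100.734 g
cyanocobalamin: 0.157 mg × (3090 mL / 200 mL) = 2.426 mg
manganese chloride tetrahydrate: 0.887 mg × (3090 mL / 200 mL) = 13.704 mg
sodium acetate: 1.1 g × (3090 mL / 200 mL) = 16.995 g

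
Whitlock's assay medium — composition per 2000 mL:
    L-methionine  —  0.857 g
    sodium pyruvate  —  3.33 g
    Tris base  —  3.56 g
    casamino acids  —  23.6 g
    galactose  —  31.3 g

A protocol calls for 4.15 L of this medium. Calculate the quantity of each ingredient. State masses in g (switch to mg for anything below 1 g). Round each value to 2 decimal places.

Scale factor = 4150 mL / 2000 mL = 2.075.
L-methionine: 0.857 g × (4150 mL / 2000 mL) = 1.78 g
sodium pyruvate: 3.33 g × (4150 mL / 2000 mL) = 6.91 g
Tris base: 3.56 g × (4150 mL / 2000 mL) = 7.39 g
casamino acids: 23.6 g × (4150 mL / 2000 mL) = 48.97 g
galactose: 31.3 g × (4150 mL / 2000 mL) = 64.95 g

L-methionine 1.78 g; sodium pyruvate 6.91 g; Tris base 7.39 g; casamino acids 48.97 g; galactose 64.95 g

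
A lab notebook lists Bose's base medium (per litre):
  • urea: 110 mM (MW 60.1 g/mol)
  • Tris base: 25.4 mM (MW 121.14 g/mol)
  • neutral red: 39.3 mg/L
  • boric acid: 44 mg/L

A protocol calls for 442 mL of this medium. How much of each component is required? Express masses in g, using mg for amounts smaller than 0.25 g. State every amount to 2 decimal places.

Scale factor relative to 1 L: 0.442.
urea: 110 mmol/L × 60.1 g/mol × 0.442 L ÷ 1000 = 2.92 g
Tris base: 25.4 mmol/L × 121.14 g/mol × 0.442 L ÷ 1000 = 1.36 g
neutral red: 39.3 mg/L × 0.442 L = 17.37 mg
boric acid: 44 mg/L × 0.442 L = 19.45 mg

urea 2.92 g; Tris base 1.36 g; neutral red 17.37 mg; boric acid 19.45 mg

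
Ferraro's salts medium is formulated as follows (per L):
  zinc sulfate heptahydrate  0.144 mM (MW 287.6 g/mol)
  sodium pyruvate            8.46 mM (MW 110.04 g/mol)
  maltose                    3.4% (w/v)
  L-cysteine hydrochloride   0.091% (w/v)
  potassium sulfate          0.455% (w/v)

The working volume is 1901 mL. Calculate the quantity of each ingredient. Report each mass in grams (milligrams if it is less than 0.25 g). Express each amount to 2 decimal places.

zinc sulfate heptahydrate 78.73 mg; sodium pyruvate 1.77 g; maltose 64.63 g; L-cysteine hydrochloride 1.73 g; potassium sulfate 8.65 g

Scale factor relative to 1 L: 1.901.
zinc sulfate heptahydrate: 0.144 mmol/L × 287.6 mg/mmol × 1.901 L = 78.73 mg
sodium pyruvate: 8.46 mmol/L × 110.04 g/mol × 1.901 L ÷ 1000 = 1.77 g
maltose: 3.4 g per 100 mL × 1901 mL ÷ 100 = 64.63 g
L-cysteine hydrochloride: 0.091 g per 100 mL × 1901 mL ÷ 100 = 1.73 g
potassium sulfate: 0.455 g per 100 mL × 1901 mL ÷ 100 = 8.65 g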